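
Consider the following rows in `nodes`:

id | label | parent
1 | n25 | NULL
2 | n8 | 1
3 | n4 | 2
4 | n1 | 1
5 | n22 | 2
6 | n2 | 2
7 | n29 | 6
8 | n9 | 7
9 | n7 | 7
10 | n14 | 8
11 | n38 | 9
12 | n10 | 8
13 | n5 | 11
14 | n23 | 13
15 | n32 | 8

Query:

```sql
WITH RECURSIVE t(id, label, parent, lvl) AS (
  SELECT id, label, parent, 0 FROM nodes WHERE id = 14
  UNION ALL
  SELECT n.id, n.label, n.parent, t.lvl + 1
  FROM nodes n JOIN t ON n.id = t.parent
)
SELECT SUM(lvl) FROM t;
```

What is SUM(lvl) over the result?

28

Base: id=14 (n23), parent=13, lvl 0.
Iteration 1: join on id=13 -> n5 (id 13, parent=11, lvl 1).
Iteration 2: join on id=11 -> n38 (id 11, parent=9, lvl 2).
Iteration 3: join on id=9 -> n7 (id 9, parent=7, lvl 3).
Iteration 4: join on id=7 -> n29 (id 7, parent=6, lvl 4).
Iteration 5: join on id=6 -> n2 (id 6, parent=2, lvl 5).
Iteration 6: join on id=2 -> n8 (id 2, parent=1, lvl 6).
Iteration 7: join on id=1 -> n25 (id 1, parent=NULL, lvl 7).
Iteration 8: parent is NULL; no match; recursion stops.
SUM(lvl) = 0 + 1 + 2 + 3 + 4 + 5 + 6 + 7 = 28.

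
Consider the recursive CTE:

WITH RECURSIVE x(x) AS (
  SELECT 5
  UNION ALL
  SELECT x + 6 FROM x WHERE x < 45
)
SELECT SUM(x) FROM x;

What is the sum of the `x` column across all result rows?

208

Base: x=5.
Iteration 1: 5 < 45 holds -> x = 5 + 6 = 11.
Iteration 2: 11 < 45 holds -> x = 11 + 6 = 17.
Iteration 3: 17 < 45 holds -> x = 17 + 6 = 23.
Iteration 4: 23 < 45 holds -> x = 23 + 6 = 29.
Iteration 5: 29 < 45 holds -> x = 29 + 6 = 35.
Iteration 6: 35 < 45 holds -> x = 35 + 6 = 41.
Iteration 7: 41 < 45 holds -> x = 41 + 6 = 47.
Iteration 8: 47 < 45 fails; recursion stops.
SUM(x) = 5 + 11 + 17 + 23 + 29 + 35 + 41 + 47 = 208.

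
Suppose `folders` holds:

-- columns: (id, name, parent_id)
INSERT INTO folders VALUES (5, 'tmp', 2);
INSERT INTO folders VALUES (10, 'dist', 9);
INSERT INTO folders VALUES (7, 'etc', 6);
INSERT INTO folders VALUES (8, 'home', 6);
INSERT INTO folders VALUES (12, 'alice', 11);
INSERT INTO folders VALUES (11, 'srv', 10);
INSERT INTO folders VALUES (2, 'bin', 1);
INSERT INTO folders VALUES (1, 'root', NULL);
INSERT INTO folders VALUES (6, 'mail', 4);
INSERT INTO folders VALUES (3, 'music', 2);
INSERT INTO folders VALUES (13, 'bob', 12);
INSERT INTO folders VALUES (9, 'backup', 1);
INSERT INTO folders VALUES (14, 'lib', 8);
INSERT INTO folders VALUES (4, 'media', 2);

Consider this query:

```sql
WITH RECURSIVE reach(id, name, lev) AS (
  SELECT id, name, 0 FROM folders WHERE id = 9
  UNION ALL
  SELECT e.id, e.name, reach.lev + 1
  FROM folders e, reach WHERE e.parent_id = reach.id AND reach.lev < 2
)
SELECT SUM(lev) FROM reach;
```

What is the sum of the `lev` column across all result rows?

Base: id=9 (backup) at lev 0.
Iteration 1: rows with parent_id in {9} -> dist (id 10, lev 1).
Iteration 2: rows with parent_id in {10} -> srv (id 11, lev 2).
Iteration 3: lev < 2 fails for all current rows; recursion stops.
SUM(lev) = 0 + 1 + 2 = 3.

3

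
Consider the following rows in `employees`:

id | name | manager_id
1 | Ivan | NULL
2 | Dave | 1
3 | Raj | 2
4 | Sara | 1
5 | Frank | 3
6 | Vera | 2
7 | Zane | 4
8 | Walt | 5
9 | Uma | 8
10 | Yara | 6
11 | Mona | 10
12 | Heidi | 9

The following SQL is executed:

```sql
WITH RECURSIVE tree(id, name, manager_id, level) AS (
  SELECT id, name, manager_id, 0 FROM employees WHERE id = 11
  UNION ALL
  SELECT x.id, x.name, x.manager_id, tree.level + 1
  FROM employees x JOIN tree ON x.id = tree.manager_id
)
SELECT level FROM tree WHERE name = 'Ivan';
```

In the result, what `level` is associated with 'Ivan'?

4

Base: id=11 (Mona), manager_id=10, level 0.
Iteration 1: join on id=10 -> Yara (id 10, manager_id=6, level 1).
Iteration 2: join on id=6 -> Vera (id 6, manager_id=2, level 2).
Iteration 3: join on id=2 -> Dave (id 2, manager_id=1, level 3).
Iteration 4: join on id=1 -> Ivan (id 1, manager_id=NULL, level 4).
Iteration 5: manager_id is NULL; no match; recursion stops.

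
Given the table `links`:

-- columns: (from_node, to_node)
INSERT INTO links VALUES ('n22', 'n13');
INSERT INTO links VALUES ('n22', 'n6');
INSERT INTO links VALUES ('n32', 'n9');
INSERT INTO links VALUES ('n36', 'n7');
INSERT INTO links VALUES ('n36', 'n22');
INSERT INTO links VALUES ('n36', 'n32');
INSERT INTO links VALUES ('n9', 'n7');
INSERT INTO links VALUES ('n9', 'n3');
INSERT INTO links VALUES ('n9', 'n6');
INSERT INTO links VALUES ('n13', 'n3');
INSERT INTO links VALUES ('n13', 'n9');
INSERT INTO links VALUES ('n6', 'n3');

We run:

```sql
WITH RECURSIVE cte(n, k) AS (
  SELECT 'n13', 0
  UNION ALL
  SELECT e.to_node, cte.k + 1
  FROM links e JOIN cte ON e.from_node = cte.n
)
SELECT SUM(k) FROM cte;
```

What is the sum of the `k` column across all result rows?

Base: (n13, k=0).
Iteration 1: edges from {n13} -> (n3, k=1), (n9, k=1).
Iteration 2: edges from {n3,n9} -> (n3, k=2), (n6, k=2), (n7, k=2).
Iteration 3: edges from {n3,n6,n7} -> (n3, k=3).
Iteration 4: no outgoing edges from {n3}; recursion stops.
SUM(k) = 0 + 1 + 1 + 2 + 2 + 2 + 3 = 11.

11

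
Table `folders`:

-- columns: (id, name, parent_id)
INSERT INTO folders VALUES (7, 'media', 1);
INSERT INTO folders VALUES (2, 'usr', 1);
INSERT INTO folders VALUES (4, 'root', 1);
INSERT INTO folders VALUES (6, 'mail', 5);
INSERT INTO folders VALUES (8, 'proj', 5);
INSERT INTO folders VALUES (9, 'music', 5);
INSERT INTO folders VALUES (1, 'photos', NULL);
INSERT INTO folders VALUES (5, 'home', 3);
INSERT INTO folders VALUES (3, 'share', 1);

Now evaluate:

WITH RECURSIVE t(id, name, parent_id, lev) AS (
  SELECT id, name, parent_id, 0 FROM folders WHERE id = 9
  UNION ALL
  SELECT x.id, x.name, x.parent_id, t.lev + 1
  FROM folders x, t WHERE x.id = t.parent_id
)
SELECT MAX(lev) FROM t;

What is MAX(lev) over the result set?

Base: id=9 (music), parent_id=5, lev 0.
Iteration 1: join on id=5 -> home (id 5, parent_id=3, lev 1).
Iteration 2: join on id=3 -> share (id 3, parent_id=1, lev 2).
Iteration 3: join on id=1 -> photos (id 1, parent_id=NULL, lev 3).
Iteration 4: parent_id is NULL; no match; recursion stops.
lev values: 0, 1, 2, 3; the maximum is 3.

3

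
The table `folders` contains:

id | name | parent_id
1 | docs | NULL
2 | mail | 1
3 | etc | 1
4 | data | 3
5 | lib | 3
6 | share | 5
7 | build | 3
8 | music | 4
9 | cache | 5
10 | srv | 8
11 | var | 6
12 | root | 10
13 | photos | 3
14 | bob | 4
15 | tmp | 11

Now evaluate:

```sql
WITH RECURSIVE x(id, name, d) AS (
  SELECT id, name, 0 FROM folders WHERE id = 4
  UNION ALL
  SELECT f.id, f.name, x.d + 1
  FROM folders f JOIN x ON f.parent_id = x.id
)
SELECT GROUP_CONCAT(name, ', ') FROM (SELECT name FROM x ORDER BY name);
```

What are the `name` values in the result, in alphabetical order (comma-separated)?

Base: id=4 (data) at d 0.
Iteration 1: rows with parent_id in {4} -> music (id 8, d 1), bob (id 14, d 1).
Iteration 2: rows with parent_id in {8,14} -> srv (id 10, d 2).
Iteration 3: rows with parent_id in {10} -> root (id 12, d 3).
Iteration 4: no rows with parent_id in {12}; recursion stops.

bob, data, music, root, srv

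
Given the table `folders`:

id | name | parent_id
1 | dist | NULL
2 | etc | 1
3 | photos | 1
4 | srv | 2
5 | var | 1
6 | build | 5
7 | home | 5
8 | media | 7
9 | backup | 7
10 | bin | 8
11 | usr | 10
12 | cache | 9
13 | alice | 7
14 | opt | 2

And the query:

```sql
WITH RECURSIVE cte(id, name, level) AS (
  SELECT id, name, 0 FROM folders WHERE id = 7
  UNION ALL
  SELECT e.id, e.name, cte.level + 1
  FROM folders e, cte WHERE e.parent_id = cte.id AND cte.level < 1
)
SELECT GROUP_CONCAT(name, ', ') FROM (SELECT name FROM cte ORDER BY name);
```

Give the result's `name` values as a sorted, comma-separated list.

Base: id=7 (home) at level 0.
Iteration 1: rows with parent_id in {7} -> media (id 8, level 1), backup (id 9, level 1), alice (id 13, level 1).
Iteration 2: level < 1 fails for all current rows; recursion stops.

alice, backup, home, media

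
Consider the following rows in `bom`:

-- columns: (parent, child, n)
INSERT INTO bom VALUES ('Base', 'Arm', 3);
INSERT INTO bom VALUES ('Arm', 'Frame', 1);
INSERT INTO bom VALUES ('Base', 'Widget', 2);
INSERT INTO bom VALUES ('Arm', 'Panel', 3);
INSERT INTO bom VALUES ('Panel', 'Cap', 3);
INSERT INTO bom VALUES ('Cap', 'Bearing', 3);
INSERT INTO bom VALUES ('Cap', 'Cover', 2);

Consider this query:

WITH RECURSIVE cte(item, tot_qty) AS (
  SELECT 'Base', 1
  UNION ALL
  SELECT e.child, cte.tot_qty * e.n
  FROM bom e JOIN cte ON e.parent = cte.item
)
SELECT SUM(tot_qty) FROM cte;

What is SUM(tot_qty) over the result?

180

Base: (Base, tot_qty=1).
Iteration 1: components of {Base} -> Arm = 1*3 = 3, Widget = 1*2 = 2.
Iteration 2: components of {Arm,Widget} -> Frame = 3*1 = 3, Panel = 3*3 = 9.
Iteration 3: components of {Frame,Panel} -> Cap = 9*3 = 27.
Iteration 4: components of {Cap} -> Bearing = 27*3 = 81, Cover = 27*2 = 54.
Iteration 5: no further components; recursion stops.
SUM(tot_qty) = 1 + 3 + 2 + 3 + 9 + 27 + 81 + 54 = 180.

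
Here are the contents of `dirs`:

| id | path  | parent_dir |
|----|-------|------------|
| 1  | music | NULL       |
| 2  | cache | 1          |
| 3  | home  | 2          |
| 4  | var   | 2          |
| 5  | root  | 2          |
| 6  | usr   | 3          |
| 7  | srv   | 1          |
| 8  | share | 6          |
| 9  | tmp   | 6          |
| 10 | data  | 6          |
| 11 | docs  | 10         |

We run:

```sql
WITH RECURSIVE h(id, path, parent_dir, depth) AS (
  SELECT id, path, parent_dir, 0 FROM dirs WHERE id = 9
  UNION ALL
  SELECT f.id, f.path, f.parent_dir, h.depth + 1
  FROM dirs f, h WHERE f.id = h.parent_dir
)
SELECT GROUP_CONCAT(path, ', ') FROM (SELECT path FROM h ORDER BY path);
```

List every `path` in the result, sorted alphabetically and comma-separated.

cache, home, music, tmp, usr

Base: id=9 (tmp), parent_dir=6, depth 0.
Iteration 1: join on id=6 -> usr (id 6, parent_dir=3, depth 1).
Iteration 2: join on id=3 -> home (id 3, parent_dir=2, depth 2).
Iteration 3: join on id=2 -> cache (id 2, parent_dir=1, depth 3).
Iteration 4: join on id=1 -> music (id 1, parent_dir=NULL, depth 4).
Iteration 5: parent_dir is NULL; no match; recursion stops.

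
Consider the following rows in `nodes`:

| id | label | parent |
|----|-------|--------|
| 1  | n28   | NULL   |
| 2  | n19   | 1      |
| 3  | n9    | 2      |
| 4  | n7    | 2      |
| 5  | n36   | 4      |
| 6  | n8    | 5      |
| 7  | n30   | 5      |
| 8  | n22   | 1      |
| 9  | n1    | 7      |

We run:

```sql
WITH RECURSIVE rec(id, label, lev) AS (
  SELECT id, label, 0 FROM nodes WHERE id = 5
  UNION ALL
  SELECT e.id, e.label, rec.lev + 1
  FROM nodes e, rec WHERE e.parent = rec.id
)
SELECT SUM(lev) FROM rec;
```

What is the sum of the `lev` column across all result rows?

Base: id=5 (n36) at lev 0.
Iteration 1: rows with parent in {5} -> n8 (id 6, lev 1), n30 (id 7, lev 1).
Iteration 2: rows with parent in {6,7} -> n1 (id 9, lev 2).
Iteration 3: no rows with parent in {9}; recursion stops.
SUM(lev) = 0 + 1 + 1 + 2 = 4.

4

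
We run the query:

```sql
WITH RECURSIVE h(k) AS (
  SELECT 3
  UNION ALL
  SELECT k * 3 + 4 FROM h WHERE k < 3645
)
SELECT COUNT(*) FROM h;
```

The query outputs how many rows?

Base: k=3.
Iteration 1: 3 < 3645 holds -> k = 3 * 3 + 4 = 13.
Iteration 2: 13 < 3645 holds -> k = 13 * 3 + 4 = 43.
Iteration 3: 43 < 3645 holds -> k = 43 * 3 + 4 = 133.
Iteration 4: 133 < 3645 holds -> k = 133 * 3 + 4 = 403.
Iteration 5: 403 < 3645 holds -> k = 403 * 3 + 4 = 1213.
Iteration 6: 1213 < 3645 holds -> k = 1213 * 3 + 4 = 3643.
Iteration 7: 3643 < 3645 holds -> k = 3643 * 3 + 4 = 10933.
Iteration 8: 10933 < 3645 fails; recursion stops.
Total rows emitted: 8.

8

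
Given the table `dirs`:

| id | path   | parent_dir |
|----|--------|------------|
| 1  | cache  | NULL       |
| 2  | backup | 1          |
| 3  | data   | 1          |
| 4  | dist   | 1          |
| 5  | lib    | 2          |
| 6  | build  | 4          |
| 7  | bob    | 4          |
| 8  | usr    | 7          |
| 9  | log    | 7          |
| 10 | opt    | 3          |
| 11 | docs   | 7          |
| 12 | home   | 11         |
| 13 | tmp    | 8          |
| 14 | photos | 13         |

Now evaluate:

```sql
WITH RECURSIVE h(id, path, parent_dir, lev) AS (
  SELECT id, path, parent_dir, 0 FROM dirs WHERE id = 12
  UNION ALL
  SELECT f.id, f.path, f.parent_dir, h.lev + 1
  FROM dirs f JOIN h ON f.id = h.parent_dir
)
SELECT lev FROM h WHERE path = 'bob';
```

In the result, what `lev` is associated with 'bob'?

Base: id=12 (home), parent_dir=11, lev 0.
Iteration 1: join on id=11 -> docs (id 11, parent_dir=7, lev 1).
Iteration 2: join on id=7 -> bob (id 7, parent_dir=4, lev 2).
Iteration 3: join on id=4 -> dist (id 4, parent_dir=1, lev 3).
Iteration 4: join on id=1 -> cache (id 1, parent_dir=NULL, lev 4).
Iteration 5: parent_dir is NULL; no match; recursion stops.

2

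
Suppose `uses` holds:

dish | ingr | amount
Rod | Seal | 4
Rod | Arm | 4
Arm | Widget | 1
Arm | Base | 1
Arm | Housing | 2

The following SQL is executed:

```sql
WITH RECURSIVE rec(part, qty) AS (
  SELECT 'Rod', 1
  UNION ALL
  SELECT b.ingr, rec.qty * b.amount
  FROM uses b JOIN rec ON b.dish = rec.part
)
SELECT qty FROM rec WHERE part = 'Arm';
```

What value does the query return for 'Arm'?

Base: (Rod, qty=1).
Iteration 1: components of {Rod} -> Arm = 1*4 = 4, Seal = 1*4 = 4.
Iteration 2: components of {Arm,Seal} -> Base = 4*1 = 4, Housing = 4*2 = 8, Widget = 4*1 = 4.
Iteration 3: no further components; recursion stops.

4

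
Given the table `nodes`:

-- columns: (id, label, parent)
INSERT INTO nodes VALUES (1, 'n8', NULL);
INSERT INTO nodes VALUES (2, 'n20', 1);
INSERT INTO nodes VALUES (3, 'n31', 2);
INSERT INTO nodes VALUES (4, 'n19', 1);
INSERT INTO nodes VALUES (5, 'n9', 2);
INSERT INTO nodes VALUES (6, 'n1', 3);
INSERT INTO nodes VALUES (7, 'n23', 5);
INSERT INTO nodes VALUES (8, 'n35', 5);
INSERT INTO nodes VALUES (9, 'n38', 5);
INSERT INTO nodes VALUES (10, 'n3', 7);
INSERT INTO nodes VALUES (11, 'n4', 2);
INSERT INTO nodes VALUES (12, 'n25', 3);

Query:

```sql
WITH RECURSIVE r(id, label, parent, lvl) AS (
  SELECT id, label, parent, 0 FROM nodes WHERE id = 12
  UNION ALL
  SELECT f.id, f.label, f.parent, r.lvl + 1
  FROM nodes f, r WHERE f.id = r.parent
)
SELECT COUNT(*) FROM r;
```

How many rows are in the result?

4

Base: id=12 (n25), parent=3, lvl 0.
Iteration 1: join on id=3 -> n31 (id 3, parent=2, lvl 1).
Iteration 2: join on id=2 -> n20 (id 2, parent=1, lvl 2).
Iteration 3: join on id=1 -> n8 (id 1, parent=NULL, lvl 3).
Iteration 4: parent is NULL; no match; recursion stops.
Total rows emitted: 4.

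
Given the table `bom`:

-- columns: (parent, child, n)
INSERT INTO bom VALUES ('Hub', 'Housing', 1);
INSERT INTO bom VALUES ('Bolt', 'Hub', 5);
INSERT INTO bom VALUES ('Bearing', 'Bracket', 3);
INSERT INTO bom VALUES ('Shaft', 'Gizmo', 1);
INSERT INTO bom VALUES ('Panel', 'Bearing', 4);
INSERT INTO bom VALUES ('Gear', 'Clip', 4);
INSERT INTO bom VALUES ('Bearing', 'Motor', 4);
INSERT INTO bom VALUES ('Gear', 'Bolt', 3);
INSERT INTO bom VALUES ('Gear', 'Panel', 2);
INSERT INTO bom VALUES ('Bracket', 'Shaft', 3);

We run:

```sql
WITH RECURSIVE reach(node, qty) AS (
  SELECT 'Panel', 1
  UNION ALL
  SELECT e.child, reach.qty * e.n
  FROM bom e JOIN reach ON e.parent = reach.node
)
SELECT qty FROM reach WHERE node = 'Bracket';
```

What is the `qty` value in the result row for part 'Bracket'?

12

Base: (Panel, qty=1).
Iteration 1: components of {Panel} -> Bearing = 1*4 = 4.
Iteration 2: components of {Bearing} -> Bracket = 4*3 = 12, Motor = 4*4 = 16.
Iteration 3: components of {Bracket,Motor} -> Shaft = 12*3 = 36.
Iteration 4: components of {Shaft} -> Gizmo = 36*1 = 36.
Iteration 5: no further components; recursion stops.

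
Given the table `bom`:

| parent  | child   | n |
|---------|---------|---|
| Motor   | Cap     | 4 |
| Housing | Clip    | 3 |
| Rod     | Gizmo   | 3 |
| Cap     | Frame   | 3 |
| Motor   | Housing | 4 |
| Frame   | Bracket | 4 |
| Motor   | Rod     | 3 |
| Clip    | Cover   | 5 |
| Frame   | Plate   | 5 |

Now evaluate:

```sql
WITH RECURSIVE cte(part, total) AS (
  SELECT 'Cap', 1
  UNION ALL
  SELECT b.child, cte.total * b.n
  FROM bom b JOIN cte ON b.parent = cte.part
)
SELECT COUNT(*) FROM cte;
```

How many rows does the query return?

Base: (Cap, total=1).
Iteration 1: components of {Cap} -> Frame = 1*3 = 3.
Iteration 2: components of {Frame} -> Bracket = 3*4 = 12, Plate = 3*5 = 15.
Iteration 3: no further components; recursion stops.
Total rows emitted: 4.

4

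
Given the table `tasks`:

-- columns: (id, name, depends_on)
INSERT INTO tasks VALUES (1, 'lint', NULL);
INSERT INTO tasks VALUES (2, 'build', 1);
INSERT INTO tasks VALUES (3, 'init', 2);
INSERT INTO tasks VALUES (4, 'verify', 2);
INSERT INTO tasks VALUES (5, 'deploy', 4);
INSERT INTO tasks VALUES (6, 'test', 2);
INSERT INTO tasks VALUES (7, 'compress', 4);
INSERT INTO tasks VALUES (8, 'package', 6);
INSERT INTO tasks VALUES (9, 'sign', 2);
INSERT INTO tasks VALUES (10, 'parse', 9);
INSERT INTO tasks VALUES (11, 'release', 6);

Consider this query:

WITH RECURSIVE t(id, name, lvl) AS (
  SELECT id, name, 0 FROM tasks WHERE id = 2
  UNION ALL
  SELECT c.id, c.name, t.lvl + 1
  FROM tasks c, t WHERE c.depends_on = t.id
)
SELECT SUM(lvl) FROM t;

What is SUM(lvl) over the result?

Base: id=2 (build) at lvl 0.
Iteration 1: rows with depends_on in {2} -> init (id 3, lvl 1), verify (id 4, lvl 1), test (id 6, lvl 1), sign (id 9, lvl 1).
Iteration 2: rows with depends_on in {3,4,6,9} -> deploy (id 5, lvl 2), compress (id 7, lvl 2), package (id 8, lvl 2), parse (id 10, lvl 2), release (id 11, lvl 2).
Iteration 3: no rows with depends_on in {5,7,8,10,11}; recursion stops.
SUM(lvl) = 0 + 1 + 1 + 1 + 1 + 2 + 2 + 2 + 2 + 2 = 14.

14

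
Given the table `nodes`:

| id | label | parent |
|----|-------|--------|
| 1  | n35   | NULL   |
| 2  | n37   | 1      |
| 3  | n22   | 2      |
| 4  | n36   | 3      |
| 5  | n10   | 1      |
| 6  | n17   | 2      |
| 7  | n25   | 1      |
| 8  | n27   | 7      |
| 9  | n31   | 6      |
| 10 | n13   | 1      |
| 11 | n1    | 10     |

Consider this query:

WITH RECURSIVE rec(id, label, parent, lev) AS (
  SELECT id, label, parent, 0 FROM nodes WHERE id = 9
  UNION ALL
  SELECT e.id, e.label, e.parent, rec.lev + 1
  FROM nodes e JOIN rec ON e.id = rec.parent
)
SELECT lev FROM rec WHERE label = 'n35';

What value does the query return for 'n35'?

3

Base: id=9 (n31), parent=6, lev 0.
Iteration 1: join on id=6 -> n17 (id 6, parent=2, lev 1).
Iteration 2: join on id=2 -> n37 (id 2, parent=1, lev 2).
Iteration 3: join on id=1 -> n35 (id 1, parent=NULL, lev 3).
Iteration 4: parent is NULL; no match; recursion stops.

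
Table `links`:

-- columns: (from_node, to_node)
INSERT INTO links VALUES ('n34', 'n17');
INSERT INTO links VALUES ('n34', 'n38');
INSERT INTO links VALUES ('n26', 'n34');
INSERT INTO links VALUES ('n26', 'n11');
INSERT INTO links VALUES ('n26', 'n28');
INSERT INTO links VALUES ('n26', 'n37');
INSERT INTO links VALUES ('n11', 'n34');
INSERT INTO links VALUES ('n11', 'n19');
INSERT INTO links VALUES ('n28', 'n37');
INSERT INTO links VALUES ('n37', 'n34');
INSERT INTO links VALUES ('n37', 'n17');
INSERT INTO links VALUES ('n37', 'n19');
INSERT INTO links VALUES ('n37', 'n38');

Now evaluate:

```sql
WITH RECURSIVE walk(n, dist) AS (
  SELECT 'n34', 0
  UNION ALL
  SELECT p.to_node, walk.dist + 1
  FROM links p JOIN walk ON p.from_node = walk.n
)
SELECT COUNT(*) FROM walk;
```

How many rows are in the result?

3

Base: (n34, dist=0).
Iteration 1: edges from {n34} -> (n17, dist=1), (n38, dist=1).
Iteration 2: no outgoing edges from {n17,n38}; recursion stops.
Total rows emitted: 3.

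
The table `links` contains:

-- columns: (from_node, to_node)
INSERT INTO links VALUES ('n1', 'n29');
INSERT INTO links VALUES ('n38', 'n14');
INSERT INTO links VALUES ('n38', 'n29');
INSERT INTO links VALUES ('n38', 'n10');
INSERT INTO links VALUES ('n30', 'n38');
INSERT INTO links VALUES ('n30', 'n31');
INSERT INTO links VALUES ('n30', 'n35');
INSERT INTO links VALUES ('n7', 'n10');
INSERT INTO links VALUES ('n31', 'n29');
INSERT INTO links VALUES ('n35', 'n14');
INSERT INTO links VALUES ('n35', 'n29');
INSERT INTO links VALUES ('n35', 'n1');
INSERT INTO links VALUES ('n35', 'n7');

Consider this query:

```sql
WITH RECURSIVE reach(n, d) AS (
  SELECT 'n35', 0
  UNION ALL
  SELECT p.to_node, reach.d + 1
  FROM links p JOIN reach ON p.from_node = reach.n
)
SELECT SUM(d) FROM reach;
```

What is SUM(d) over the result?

8

Base: (n35, d=0).
Iteration 1: edges from {n35} -> (n1, d=1), (n14, d=1), (n29, d=1), (n7, d=1).
Iteration 2: edges from {n1,n14,n29,n7} -> (n10, d=2), (n29, d=2).
Iteration 3: no outgoing edges from {n10,n29}; recursion stops.
SUM(d) = 0 + 1 + 1 + 1 + 1 + 2 + 2 = 8.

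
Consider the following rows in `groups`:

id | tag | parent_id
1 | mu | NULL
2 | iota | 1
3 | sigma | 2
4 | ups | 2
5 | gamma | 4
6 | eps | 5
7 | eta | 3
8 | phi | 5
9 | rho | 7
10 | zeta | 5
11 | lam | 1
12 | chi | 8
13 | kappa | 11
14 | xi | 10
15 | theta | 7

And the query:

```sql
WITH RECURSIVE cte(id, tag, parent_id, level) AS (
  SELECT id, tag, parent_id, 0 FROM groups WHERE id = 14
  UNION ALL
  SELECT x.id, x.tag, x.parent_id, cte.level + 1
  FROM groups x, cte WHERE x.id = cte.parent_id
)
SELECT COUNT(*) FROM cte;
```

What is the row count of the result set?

Base: id=14 (xi), parent_id=10, level 0.
Iteration 1: join on id=10 -> zeta (id 10, parent_id=5, level 1).
Iteration 2: join on id=5 -> gamma (id 5, parent_id=4, level 2).
Iteration 3: join on id=4 -> ups (id 4, parent_id=2, level 3).
Iteration 4: join on id=2 -> iota (id 2, parent_id=1, level 4).
Iteration 5: join on id=1 -> mu (id 1, parent_id=NULL, level 5).
Iteration 6: parent_id is NULL; no match; recursion stops.
Total rows emitted: 6.

6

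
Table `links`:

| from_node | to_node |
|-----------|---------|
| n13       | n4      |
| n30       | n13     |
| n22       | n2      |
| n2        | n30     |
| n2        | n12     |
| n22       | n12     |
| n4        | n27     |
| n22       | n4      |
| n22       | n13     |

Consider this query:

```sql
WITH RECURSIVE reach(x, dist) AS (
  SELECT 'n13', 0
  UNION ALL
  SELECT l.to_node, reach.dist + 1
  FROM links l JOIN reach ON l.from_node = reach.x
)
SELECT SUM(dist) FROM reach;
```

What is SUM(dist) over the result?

3

Base: (n13, dist=0).
Iteration 1: edges from {n13} -> (n4, dist=1).
Iteration 2: edges from {n4} -> (n27, dist=2).
Iteration 3: no outgoing edges from {n27}; recursion stops.
SUM(dist) = 0 + 1 + 2 = 3.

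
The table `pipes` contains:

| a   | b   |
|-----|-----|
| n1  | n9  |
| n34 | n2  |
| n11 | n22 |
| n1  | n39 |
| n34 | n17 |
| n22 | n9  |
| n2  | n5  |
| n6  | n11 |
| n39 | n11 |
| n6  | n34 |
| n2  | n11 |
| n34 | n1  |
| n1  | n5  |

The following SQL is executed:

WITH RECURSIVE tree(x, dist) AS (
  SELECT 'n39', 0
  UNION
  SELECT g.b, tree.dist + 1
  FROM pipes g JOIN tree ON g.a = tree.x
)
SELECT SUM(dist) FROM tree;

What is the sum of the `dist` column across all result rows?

Base: (n39, dist=0).
Iteration 1: edges from {n39} -> (n11, dist=1).
Iteration 2: edges from {n11} -> (n22, dist=2).
Iteration 3: edges from {n22} -> (n9, dist=3).
Iteration 4: no outgoing edges from {n9}; recursion stops.
SUM(dist) = 0 + 1 + 2 + 3 = 6.

6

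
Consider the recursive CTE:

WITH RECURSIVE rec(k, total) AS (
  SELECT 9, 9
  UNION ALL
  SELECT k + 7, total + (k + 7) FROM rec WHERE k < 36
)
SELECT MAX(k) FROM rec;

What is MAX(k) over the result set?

Base: k=9, total=9.
Iteration 1: 9 < 36 holds -> k = 9 + 7 = 16, total = 9 + 16 = 25.
Iteration 2: 16 < 36 holds -> k = 16 + 7 = 23, total = 25 + 23 = 48.
Iteration 3: 23 < 36 holds -> k = 23 + 7 = 30, total = 48 + 30 = 78.
Iteration 4: 30 < 36 holds -> k = 30 + 7 = 37, total = 78 + 37 = 115.
Iteration 5: 37 < 36 fails; recursion stops.
k values: 9, 16, 23, 30, 37; the maximum is 37.

37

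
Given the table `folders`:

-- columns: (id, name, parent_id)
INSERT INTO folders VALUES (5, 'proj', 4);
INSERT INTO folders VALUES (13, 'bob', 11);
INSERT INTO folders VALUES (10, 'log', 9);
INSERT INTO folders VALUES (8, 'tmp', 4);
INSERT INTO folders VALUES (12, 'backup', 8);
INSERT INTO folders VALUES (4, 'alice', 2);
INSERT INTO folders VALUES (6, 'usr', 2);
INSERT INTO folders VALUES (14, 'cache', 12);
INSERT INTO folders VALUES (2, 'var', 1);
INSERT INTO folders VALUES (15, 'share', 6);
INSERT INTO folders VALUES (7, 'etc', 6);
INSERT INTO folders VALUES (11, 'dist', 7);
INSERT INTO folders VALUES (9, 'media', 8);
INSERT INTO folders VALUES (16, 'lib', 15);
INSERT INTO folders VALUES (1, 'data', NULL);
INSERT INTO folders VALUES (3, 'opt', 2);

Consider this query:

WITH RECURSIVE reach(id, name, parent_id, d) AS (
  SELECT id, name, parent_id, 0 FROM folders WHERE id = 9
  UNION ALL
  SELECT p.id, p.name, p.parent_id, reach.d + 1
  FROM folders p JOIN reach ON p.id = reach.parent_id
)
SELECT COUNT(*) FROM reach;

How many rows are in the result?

5

Base: id=9 (media), parent_id=8, d 0.
Iteration 1: join on id=8 -> tmp (id 8, parent_id=4, d 1).
Iteration 2: join on id=4 -> alice (id 4, parent_id=2, d 2).
Iteration 3: join on id=2 -> var (id 2, parent_id=1, d 3).
Iteration 4: join on id=1 -> data (id 1, parent_id=NULL, d 4).
Iteration 5: parent_id is NULL; no match; recursion stops.
Total rows emitted: 5.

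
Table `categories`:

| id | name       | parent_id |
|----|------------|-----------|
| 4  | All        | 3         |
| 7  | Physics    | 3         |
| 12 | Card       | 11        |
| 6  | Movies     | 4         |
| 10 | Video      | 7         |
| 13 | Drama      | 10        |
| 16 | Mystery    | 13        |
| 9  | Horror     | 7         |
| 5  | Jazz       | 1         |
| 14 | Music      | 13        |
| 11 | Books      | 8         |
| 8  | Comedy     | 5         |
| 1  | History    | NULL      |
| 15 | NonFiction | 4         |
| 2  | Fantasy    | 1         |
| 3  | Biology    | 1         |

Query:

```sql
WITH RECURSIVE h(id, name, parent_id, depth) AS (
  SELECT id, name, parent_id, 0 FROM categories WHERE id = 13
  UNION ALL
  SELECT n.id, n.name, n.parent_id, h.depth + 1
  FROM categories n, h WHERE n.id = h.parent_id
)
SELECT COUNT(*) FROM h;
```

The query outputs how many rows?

Base: id=13 (Drama), parent_id=10, depth 0.
Iteration 1: join on id=10 -> Video (id 10, parent_id=7, depth 1).
Iteration 2: join on id=7 -> Physics (id 7, parent_id=3, depth 2).
Iteration 3: join on id=3 -> Biology (id 3, parent_id=1, depth 3).
Iteration 4: join on id=1 -> History (id 1, parent_id=NULL, depth 4).
Iteration 5: parent_id is NULL; no match; recursion stops.
Total rows emitted: 5.

5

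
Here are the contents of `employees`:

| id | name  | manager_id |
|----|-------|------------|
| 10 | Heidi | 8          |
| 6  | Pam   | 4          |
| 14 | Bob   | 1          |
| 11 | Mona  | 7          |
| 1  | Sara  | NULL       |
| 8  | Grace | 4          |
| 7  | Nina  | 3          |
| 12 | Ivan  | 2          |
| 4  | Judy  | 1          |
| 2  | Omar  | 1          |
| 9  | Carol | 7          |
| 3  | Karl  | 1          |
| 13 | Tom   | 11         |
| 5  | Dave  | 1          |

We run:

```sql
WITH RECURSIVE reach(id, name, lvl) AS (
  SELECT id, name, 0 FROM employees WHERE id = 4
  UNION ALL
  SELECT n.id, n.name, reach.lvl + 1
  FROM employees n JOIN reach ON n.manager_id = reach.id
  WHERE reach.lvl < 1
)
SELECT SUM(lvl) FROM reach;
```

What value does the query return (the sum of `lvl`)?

2

Base: id=4 (Judy) at lvl 0.
Iteration 1: rows with manager_id in {4} -> Pam (id 6, lvl 1), Grace (id 8, lvl 1).
Iteration 2: lvl < 1 fails for all current rows; recursion stops.
SUM(lvl) = 0 + 1 + 1 = 2.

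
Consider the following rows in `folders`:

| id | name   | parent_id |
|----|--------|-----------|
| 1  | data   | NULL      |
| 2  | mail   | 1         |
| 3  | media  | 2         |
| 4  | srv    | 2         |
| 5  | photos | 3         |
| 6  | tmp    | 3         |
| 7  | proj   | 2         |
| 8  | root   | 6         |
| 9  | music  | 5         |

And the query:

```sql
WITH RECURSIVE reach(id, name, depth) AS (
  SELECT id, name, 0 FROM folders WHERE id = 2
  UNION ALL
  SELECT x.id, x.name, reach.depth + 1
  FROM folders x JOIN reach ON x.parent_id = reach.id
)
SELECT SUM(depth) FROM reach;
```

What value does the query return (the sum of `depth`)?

13

Base: id=2 (mail) at depth 0.
Iteration 1: rows with parent_id in {2} -> media (id 3, depth 1), srv (id 4, depth 1), proj (id 7, depth 1).
Iteration 2: rows with parent_id in {3,4,7} -> photos (id 5, depth 2), tmp (id 6, depth 2).
Iteration 3: rows with parent_id in {5,6} -> root (id 8, depth 3), music (id 9, depth 3).
Iteration 4: no rows with parent_id in {8,9}; recursion stops.
SUM(depth) = 0 + 1 + 1 + 1 + 2 + 2 + 3 + 3 = 13.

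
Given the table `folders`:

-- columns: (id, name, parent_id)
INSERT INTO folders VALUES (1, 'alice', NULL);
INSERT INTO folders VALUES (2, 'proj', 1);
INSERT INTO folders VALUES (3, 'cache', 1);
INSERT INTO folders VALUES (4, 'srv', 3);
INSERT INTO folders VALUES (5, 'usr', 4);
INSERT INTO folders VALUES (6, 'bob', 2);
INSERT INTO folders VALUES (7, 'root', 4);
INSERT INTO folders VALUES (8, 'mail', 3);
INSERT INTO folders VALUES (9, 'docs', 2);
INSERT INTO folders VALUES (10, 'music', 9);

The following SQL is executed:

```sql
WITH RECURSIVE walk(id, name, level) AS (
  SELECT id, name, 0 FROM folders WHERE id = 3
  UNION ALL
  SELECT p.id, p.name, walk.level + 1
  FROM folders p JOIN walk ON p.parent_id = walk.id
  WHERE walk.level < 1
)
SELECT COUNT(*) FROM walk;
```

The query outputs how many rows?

Base: id=3 (cache) at level 0.
Iteration 1: rows with parent_id in {3} -> srv (id 4, level 1), mail (id 8, level 1).
Iteration 2: level < 1 fails for all current rows; recursion stops.
Total rows emitted: 3.

3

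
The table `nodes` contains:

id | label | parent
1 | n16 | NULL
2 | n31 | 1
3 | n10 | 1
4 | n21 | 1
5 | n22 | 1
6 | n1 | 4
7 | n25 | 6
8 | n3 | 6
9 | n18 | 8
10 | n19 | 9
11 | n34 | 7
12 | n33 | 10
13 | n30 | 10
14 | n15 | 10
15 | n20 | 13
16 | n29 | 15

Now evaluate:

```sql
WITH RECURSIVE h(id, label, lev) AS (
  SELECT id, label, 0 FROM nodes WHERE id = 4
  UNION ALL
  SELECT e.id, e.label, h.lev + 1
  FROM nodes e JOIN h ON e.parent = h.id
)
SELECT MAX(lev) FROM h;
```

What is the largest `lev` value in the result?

Base: id=4 (n21) at lev 0.
Iteration 1: rows with parent in {4} -> n1 (id 6, lev 1).
Iteration 2: rows with parent in {6} -> n25 (id 7, lev 2), n3 (id 8, lev 2).
Iteration 3: rows with parent in {7,8} -> n18 (id 9, lev 3), n34 (id 11, lev 3).
Iteration 4: rows with parent in {9,11} -> n19 (id 10, lev 4).
Iteration 5: rows with parent in {10} -> n33 (id 12, lev 5), n30 (id 13, lev 5), n15 (id 14, lev 5).
Iteration 6: rows with parent in {12,13,14} -> n20 (id 15, lev 6).
Iteration 7: rows with parent in {15} -> n29 (id 16, lev 7).
Iteration 8: no rows with parent in {16}; recursion stops.
lev values: 0, 1, 2, 2, 3, 3, 4, 5, 5, 5, 6, 7; the maximum is 7.

7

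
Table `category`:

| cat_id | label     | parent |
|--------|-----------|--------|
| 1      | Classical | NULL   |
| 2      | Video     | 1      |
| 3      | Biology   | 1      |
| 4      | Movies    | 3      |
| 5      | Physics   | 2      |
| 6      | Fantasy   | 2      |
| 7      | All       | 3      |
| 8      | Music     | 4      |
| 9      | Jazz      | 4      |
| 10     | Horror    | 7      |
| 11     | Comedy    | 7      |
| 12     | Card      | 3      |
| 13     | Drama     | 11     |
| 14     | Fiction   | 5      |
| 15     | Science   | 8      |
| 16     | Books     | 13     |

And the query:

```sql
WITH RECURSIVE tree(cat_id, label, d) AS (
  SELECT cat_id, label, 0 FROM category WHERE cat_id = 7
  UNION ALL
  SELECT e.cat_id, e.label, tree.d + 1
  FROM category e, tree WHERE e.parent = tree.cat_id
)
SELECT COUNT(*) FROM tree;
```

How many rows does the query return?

Base: cat_id=7 (All) at d 0.
Iteration 1: rows with parent in {7} -> Horror (id 10, d 1), Comedy (id 11, d 1).
Iteration 2: rows with parent in {10,11} -> Drama (id 13, d 2).
Iteration 3: rows with parent in {13} -> Books (id 16, d 3).
Iteration 4: no rows with parent in {16}; recursion stops.
Total rows emitted: 5.

5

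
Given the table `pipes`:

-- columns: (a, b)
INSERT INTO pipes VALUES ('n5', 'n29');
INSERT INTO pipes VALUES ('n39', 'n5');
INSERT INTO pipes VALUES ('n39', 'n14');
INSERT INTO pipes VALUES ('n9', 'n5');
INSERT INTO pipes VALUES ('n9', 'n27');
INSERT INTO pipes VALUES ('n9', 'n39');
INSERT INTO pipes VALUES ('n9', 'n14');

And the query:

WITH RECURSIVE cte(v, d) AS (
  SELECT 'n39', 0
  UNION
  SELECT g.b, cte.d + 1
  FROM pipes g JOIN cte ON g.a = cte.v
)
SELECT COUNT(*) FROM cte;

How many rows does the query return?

4

Base: (n39, d=0).
Iteration 1: edges from {n39} -> (n14, d=1), (n5, d=1).
Iteration 2: edges from {n14,n5} -> (n29, d=2).
Iteration 3: no outgoing edges from {n29}; recursion stops.
Total rows emitted: 4.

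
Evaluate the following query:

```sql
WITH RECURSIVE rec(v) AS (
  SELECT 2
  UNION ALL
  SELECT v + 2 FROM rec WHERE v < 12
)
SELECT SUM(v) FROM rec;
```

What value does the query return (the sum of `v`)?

Base: v=2.
Iteration 1: 2 < 12 holds -> v = 2 + 2 = 4.
Iteration 2: 4 < 12 holds -> v = 4 + 2 = 6.
Iteration 3: 6 < 12 holds -> v = 6 + 2 = 8.
Iteration 4: 8 < 12 holds -> v = 8 + 2 = 10.
Iteration 5: 10 < 12 holds -> v = 10 + 2 = 12.
Iteration 6: 12 < 12 fails; recursion stops.
SUM(v) = 2 + 4 + 6 + 8 + 10 + 12 = 42.

42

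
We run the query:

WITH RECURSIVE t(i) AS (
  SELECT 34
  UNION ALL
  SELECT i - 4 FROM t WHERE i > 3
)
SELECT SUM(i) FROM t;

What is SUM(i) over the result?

Base: i=34.
Iteration 1: 34 > 3 holds -> i = 34 - 4 = 30.
Iteration 2: 30 > 3 holds -> i = 30 - 4 = 26.
Iteration 3: 26 > 3 holds -> i = 26 - 4 = 22.
Iteration 4: 22 > 3 holds -> i = 22 - 4 = 18.
Iteration 5: 18 > 3 holds -> i = 18 - 4 = 14.
Iteration 6: 14 > 3 holds -> i = 14 - 4 = 10.
Iteration 7: 10 > 3 holds -> i = 10 - 4 = 6.
Iteration 8: 6 > 3 holds -> i = 6 - 4 = 2.
Iteration 9: 2 > 3 fails; recursion stops.
SUM(i) = 34 + 30 + 26 + 22 + 18 + 14 + 10 + 6 + 2 = 162.

162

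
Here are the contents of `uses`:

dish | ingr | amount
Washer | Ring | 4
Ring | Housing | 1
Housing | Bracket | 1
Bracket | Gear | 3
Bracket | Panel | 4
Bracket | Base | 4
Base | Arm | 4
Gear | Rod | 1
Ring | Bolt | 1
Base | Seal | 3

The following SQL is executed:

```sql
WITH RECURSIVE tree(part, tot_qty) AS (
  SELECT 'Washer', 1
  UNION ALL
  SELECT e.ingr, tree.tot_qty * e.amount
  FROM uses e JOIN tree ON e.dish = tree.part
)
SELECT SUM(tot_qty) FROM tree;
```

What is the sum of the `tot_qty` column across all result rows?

185

Base: (Washer, tot_qty=1).
Iteration 1: components of {Washer} -> Ring = 1*4 = 4.
Iteration 2: components of {Ring} -> Bolt = 4*1 = 4, Housing = 4*1 = 4.
Iteration 3: components of {Bolt,Housing} -> Bracket = 4*1 = 4.
Iteration 4: components of {Bracket} -> Base = 4*4 = 16, Gear = 4*3 = 12, Panel = 4*4 = 16.
Iteration 5: components of {Base,Gear,Panel} -> Arm = 16*4 = 64, Rod = 12*1 = 12, Seal = 16*3 = 48.
Iteration 6: no further components; recursion stops.
SUM(tot_qty) = 1 + 4 + 4 + 4 + 4 + 12 + 16 + 16 + 12 + 64 + 48 = 185.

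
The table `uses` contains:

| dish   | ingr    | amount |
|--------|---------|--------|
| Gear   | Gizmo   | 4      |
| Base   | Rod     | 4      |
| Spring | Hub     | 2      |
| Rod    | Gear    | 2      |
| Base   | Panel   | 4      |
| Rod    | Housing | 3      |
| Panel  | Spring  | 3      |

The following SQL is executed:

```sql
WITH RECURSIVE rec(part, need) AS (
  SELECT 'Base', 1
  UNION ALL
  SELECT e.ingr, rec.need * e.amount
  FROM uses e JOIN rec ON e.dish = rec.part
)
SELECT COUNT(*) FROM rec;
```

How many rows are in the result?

8

Base: (Base, need=1).
Iteration 1: components of {Base} -> Panel = 1*4 = 4, Rod = 1*4 = 4.
Iteration 2: components of {Panel,Rod} -> Gear = 4*2 = 8, Housing = 4*3 = 12, Spring = 4*3 = 12.
Iteration 3: components of {Gear,Housing,Spring} -> Gizmo = 8*4 = 32, Hub = 12*2 = 24.
Iteration 4: no further components; recursion stops.
Total rows emitted: 8.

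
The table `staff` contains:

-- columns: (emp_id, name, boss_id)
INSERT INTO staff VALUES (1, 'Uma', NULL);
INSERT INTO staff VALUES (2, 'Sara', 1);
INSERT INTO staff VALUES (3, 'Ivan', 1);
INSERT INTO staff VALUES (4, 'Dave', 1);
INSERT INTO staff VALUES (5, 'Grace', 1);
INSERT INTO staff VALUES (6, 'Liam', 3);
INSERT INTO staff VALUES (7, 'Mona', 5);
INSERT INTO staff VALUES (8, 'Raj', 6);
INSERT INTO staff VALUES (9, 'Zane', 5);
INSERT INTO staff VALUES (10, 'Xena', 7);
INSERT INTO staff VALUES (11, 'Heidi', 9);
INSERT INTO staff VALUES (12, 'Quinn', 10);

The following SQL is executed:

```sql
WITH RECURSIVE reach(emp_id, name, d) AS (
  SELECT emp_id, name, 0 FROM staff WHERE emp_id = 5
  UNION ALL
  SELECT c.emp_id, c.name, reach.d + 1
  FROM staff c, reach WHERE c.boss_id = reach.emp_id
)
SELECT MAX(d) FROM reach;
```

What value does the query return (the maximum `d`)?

3

Base: emp_id=5 (Grace) at d 0.
Iteration 1: rows with boss_id in {5} -> Mona (id 7, d 1), Zane (id 9, d 1).
Iteration 2: rows with boss_id in {7,9} -> Xena (id 10, d 2), Heidi (id 11, d 2).
Iteration 3: rows with boss_id in {10,11} -> Quinn (id 12, d 3).
Iteration 4: no rows with boss_id in {12}; recursion stops.
d values: 0, 1, 1, 2, 2, 3; the maximum is 3.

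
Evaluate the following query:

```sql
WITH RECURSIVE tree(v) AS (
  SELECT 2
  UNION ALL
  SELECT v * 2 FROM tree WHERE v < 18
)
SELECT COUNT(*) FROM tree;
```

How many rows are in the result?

5

Base: v=2.
Iteration 1: 2 < 18 holds -> v = 2 * 2 = 4.
Iteration 2: 4 < 18 holds -> v = 4 * 2 = 8.
Iteration 3: 8 < 18 holds -> v = 8 * 2 = 16.
Iteration 4: 16 < 18 holds -> v = 16 * 2 = 32.
Iteration 5: 32 < 18 fails; recursion stops.
Total rows emitted: 5.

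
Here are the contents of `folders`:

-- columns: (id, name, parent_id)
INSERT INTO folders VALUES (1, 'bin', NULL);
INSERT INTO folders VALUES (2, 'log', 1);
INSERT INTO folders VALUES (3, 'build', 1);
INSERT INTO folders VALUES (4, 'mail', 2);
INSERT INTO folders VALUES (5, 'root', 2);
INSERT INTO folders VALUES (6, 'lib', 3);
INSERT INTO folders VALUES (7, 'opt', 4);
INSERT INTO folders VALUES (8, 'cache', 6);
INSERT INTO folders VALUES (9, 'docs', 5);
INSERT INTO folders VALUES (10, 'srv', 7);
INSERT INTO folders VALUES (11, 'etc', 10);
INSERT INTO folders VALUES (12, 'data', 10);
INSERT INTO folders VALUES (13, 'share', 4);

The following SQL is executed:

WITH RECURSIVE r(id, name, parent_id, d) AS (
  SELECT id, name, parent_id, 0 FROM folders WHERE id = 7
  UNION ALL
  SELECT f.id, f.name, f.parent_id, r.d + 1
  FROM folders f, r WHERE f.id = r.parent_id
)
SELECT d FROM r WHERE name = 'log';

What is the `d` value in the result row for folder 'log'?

Base: id=7 (opt), parent_id=4, d 0.
Iteration 1: join on id=4 -> mail (id 4, parent_id=2, d 1).
Iteration 2: join on id=2 -> log (id 2, parent_id=1, d 2).
Iteration 3: join on id=1 -> bin (id 1, parent_id=NULL, d 3).
Iteration 4: parent_id is NULL; no match; recursion stops.

2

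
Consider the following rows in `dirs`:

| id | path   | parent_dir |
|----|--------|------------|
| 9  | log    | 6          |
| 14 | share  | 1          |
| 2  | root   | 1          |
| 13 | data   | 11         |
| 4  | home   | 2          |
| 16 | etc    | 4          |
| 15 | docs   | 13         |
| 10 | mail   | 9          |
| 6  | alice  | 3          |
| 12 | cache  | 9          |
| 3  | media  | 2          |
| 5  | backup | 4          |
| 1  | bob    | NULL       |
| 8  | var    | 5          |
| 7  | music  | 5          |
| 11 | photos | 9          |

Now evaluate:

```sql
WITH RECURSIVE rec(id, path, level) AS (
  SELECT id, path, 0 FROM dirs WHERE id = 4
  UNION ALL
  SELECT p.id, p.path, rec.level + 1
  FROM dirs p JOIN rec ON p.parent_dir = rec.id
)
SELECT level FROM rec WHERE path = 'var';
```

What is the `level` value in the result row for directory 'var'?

2

Base: id=4 (home) at level 0.
Iteration 1: rows with parent_dir in {4} -> backup (id 5, level 1), etc (id 16, level 1).
Iteration 2: rows with parent_dir in {5,16} -> music (id 7, level 2), var (id 8, level 2).
Iteration 3: no rows with parent_dir in {7,8}; recursion stops.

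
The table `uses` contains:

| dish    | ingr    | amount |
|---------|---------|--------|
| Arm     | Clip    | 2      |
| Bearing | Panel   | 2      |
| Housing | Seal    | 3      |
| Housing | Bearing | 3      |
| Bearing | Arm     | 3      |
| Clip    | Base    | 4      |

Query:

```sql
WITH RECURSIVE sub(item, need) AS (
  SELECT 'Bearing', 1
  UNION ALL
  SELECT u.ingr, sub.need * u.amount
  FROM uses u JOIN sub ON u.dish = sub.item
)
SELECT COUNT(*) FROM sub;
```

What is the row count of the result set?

5

Base: (Bearing, need=1).
Iteration 1: components of {Bearing} -> Arm = 1*3 = 3, Panel = 1*2 = 2.
Iteration 2: components of {Arm,Panel} -> Clip = 3*2 = 6.
Iteration 3: components of {Clip} -> Base = 6*4 = 24.
Iteration 4: no further components; recursion stops.
Total rows emitted: 5.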